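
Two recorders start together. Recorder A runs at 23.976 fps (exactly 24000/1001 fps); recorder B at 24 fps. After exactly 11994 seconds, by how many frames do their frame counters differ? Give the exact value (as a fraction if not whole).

287856/1001 frames

A emits 24000/1001 × 11994 = 287856000/1001 frames; B emits 24 × 11994 = 287856.
Difference = 287856/1001 frames (≈ 287.5684); B is ahead of A.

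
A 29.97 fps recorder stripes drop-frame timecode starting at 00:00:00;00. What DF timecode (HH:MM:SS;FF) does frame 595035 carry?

Each 10-minute DF block holds 10 × 60 × 30 − 9 × 2 = 17982 frames. 595035 ÷ 17982 → 33 full blocks, remainder 1629.
Within the partial block the first minute is 1800 frames and each further minute 1798, so 0 further minute boundaries passed. Total skipped labels = 18 × 33 + 2 × 0 = 594.
Non-drop label index = 595035 + 594 = 595629; at 30 labels/s that is 05:30:54:09, i.e. DF 05:30:54;09.

05:30:54;09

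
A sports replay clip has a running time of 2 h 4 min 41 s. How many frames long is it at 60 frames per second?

2 h 4 min 41 s = 7481 s.
Frames = 7481 × 60 = 448860.

448860 frames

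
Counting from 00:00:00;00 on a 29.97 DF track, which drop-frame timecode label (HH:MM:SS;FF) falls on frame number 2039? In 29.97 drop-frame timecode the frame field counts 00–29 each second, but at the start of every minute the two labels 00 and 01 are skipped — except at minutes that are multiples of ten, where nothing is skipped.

00:01:08;01

Each 10-minute DF block holds 10 × 60 × 30 − 9 × 2 = 17982 frames. 2039 ÷ 17982 → 0 full blocks, remainder 2039.
Within the partial block the first minute is 1800 frames and each further minute 1798, so 1 further minute boundary passed. Total skipped labels = 18 × 0 + 2 × 1 = 2.
Non-drop label index = 2039 + 2 = 2041; at 30 labels/s that is 00:01:08:01, i.e. DF 00:01:08;01.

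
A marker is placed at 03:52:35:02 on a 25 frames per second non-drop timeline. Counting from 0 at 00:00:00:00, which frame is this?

Total seconds to the label: (3 × 3600 + 52 × 60 + 35) = 13955.
Frame index = 13955 × 25 + 2 = 348877.

frame 348877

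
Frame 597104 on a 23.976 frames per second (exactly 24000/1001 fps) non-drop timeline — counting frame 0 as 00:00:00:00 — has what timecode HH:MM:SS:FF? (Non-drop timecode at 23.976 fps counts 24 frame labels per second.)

06:54:39:08

597104 ÷ 24 = 24879 full seconds, remainder 8 frames.
24879 s = 6 h 54 min 39 s.
Timecode: 06:54:39:08.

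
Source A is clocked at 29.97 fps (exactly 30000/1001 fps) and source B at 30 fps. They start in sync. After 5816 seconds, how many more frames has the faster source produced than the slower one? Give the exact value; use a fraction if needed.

A emits 30000/1001 × 5816 = 174480000/1001 frames; B emits 30 × 5816 = 174480.
Difference = 174480/1001 frames (≈ 174.3057); B is ahead of A.

174480/1001 frames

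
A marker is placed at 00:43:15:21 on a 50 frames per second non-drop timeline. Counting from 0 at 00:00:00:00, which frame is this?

Total seconds to the label: (0 × 3600 + 43 × 60 + 15) = 2595.
Frame index = 2595 × 50 + 21 = 129771.

frame 129771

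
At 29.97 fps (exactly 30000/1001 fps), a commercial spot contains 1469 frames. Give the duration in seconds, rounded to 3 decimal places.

Running time = 1469 × 1001/30000 = 1470469/30000 s ≈ 49.016 s.

49.016 seconds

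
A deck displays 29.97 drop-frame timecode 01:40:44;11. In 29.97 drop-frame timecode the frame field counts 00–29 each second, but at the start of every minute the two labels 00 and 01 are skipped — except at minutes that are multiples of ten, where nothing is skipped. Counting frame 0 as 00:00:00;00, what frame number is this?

As if non-drop at 30 labels/s: (1 × 3600 + 40 × 60 + 44) × 30 + 11 = 181331.
Minute boundaries passed: 100; those not divisible by 10: 100 − 10 = 90; dropped labels = 2 × 90 = 180.
Actual frame index = 181331 − 180 = 181151.

181151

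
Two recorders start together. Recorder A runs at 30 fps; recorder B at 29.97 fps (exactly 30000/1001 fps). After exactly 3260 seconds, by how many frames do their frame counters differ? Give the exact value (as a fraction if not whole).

97800/1001 frames

A emits 30 × 3260 = 97800 frames; B emits 30000/1001 × 3260 = 97800000/1001.
Difference = 97800/1001 frames (≈ 97.7023); B is behind A.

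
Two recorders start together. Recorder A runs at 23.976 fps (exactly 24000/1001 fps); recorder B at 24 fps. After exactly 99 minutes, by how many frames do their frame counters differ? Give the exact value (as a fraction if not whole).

99 min = 5940 s.
A emits 24000/1001 × 5940 = 12960000/91 frames; B emits 24 × 5940 = 142560.
Difference = 12960/91 frames (≈ 142.4176); B is ahead of A.

12960/91 frames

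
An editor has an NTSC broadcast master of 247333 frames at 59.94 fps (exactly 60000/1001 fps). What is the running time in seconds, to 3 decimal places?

4126.339 seconds

Running time = 247333 × 1001/60000 = 247580333/60000 s ≈ 4126.339 s.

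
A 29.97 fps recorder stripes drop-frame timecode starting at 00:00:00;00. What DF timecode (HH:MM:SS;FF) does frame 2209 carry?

Ten DF minutes hold 17982 frames, so frame 2209 lies in block 0 (frames 0–17981) with 2209 frames into that block.
The block's first minute is 1800 frames and the rest 1798 each; 2209 frames reaches minute 1, so 0 × 18 + 1 × 2 = 2 labels have been skipped so far.
Adding those back, label number 2209 + 2 = 2211 at 30 labels/s is 73 s + 21 f = 0 h 1 min 13 s frame 21, i.e. 00:01:13;21.

00:01:13;21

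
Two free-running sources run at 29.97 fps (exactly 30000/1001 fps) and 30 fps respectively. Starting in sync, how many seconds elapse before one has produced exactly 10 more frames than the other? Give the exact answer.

1001/3 seconds

The gap grows by |30 − 30000/1001| = 30/1001 frames per second.
Time for a 10-frame gap: 10 ÷ (30/1001) = 1001/3 s.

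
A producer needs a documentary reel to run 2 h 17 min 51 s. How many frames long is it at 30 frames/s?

2 h 17 min 51 s = 8271 s.
Frames = 8271 × 30 = 248130.

248130 frames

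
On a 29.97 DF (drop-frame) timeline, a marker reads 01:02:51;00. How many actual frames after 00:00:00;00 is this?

Complete 10-minute blocks: 6, each 17982 frames → 107892.
Remaining 2 whole minutes in the current block: 1800 + 1 × 1798 = 3598 frames.
Within the current minute: 51 × 30 + 0 − 2 = 1528 (labels ;00/;01 skipped at this minute). Total = 107892 + 3598 + 1528 = 113018.

113018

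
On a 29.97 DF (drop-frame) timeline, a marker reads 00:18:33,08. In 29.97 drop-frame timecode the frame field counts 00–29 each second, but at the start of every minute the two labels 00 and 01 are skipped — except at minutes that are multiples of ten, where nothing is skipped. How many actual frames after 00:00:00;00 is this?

33364

As if non-drop at 30 labels/s: (0 × 3600 + 18 × 60 + 33) × 30 + 8 = 33398.
Minute boundaries passed: 18; those not divisible by 10: 18 − 1 = 17; dropped labels = 2 × 17 = 34.
Actual frame index = 33398 − 34 = 33364.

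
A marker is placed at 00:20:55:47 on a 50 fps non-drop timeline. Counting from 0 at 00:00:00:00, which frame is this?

62797

Total seconds to the label: (0 × 3600 + 20 × 60 + 55) = 1255.
Frame index = 1255 × 50 + 47 = 62797.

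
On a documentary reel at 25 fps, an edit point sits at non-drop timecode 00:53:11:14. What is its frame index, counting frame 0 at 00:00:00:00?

Total seconds to the label: (0 × 3600 + 53 × 60 + 11) = 3191.
Frame index = 3191 × 25 + 14 = 79789.

79789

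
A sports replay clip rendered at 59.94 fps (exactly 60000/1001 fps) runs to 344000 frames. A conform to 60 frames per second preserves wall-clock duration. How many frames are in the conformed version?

Target frames = source frames × (target rate / source rate) = 344000 × (60)/(60000/1001) = 344000 × 1001/1000 = 344344.

344344 frames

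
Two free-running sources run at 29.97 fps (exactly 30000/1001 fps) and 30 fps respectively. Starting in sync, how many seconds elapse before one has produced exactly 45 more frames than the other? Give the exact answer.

The gap grows by |30 − 30000/1001| = 30/1001 frames per second.
Time for a 45-frame gap: 45 ÷ (30/1001) = 1501.5 s.

1501.5 seconds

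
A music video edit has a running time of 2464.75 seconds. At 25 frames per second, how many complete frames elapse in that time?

Frames = 2464.75 × 25 = 246475/4 ≈ 61618.7500.
Complete frames: 61618.

61618 frames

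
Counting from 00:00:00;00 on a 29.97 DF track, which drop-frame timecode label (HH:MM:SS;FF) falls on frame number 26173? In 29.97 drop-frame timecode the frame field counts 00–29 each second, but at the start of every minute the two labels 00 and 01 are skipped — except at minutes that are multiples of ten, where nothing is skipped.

Ten DF minutes hold 17982 frames, so frame 26173 lies in block 1 (frames 17982–35963) with 8191 frames into that block.
The block's first minute is 1800 frames and the rest 1798 each; 8191 frames reaches minute 4, so 1 × 18 + 4 × 2 = 26 labels have been skipped so far.
Adding those back, label number 26173 + 26 = 26199 at 30 labels/s is 873 s + 9 f = 0 h 14 min 33 s frame 9, i.e. 00:14:33;09.

00:14:33;09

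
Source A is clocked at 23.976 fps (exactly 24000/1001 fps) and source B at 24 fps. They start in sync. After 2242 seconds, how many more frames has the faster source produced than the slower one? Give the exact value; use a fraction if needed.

A emits 24000/1001 × 2242 = 53808000/1001 frames; B emits 24 × 2242 = 53808.
Difference = 53808/1001 frames (≈ 53.7542); B is ahead of A.

53808/1001 frames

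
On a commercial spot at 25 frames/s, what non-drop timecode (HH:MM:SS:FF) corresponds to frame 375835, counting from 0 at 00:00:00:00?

375835 ÷ 25 = 15033 full seconds, remainder 10 frames.
15033 s = 4 h 10 min 33 s.
Timecode: 04:10:33:10.

04:10:33:10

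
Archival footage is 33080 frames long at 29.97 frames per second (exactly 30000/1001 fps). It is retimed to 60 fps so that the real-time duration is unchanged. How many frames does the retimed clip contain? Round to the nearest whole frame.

Frames at target rate = 33080 × (60) / (30000/1001) = 1655654/25 ≈ 66226.160.
Nearest whole frame: 66226.

66226 frames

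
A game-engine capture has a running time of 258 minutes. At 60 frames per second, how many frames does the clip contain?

928800 frames

258 min = 15480 s.
Frames = 15480 × 60 = 928800.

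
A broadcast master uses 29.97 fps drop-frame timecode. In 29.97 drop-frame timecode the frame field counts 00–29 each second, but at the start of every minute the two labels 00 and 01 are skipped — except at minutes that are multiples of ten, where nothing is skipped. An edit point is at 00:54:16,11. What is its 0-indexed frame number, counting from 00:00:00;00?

97593

As if non-drop at 30 labels/s: (0 × 3600 + 54 × 60 + 16) × 30 + 11 = 97691.
Minute boundaries passed: 54; those not divisible by 10: 54 − 5 = 49; dropped labels = 2 × 49 = 98.
Actual frame index = 97691 − 98 = 97593.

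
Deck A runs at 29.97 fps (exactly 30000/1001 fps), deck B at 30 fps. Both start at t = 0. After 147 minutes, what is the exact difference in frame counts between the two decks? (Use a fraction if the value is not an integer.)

147 min = 8820 s.
A emits 30000/1001 × 8820 = 37800000/143 frames; B emits 30 × 8820 = 264600.
Difference = 37800/143 frames (≈ 264.3357); B is ahead of A.

37800/143 frames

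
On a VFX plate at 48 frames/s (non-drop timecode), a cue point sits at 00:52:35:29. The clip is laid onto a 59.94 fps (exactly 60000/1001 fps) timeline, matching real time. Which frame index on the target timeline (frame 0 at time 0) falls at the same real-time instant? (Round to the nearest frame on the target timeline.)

Source frame index: (0×3600 + 52×60 + 35) × 48 + 29 = 151469.
Real time: 151469 / (48) = 151469/48 s.
Target frame: (151469/48) × (60000/1001) = 189336250/1001 ≈ 189147.103 → 189147.

frame 189147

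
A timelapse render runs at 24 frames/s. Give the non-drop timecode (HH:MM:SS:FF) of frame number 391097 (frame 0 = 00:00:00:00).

391097 ÷ 24 = 16295 full seconds, remainder 17 frames.
16295 s = 4 h 31 min 35 s.
Timecode: 04:31:35:17.

04:31:35:17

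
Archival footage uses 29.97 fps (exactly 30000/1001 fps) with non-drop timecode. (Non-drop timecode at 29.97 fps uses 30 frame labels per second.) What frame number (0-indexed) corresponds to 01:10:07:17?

Total seconds to the label: (1 × 3600 + 10 × 60 + 7) = 4207.
Frame index = 4207 × 30 + 17 = 126227.

126227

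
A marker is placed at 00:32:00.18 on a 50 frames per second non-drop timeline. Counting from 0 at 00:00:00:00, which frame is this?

Total seconds to the label: (0 × 3600 + 32 × 60 + 0) = 1920.
Frame index = 1920 × 50 + 18 = 96018.

frame 96018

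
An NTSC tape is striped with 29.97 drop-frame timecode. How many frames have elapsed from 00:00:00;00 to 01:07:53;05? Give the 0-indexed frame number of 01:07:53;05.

122073

As if non-drop at 30 labels/s: (1 × 3600 + 7 × 60 + 53) × 30 + 5 = 122195.
Minute boundaries passed: 67; those not divisible by 10: 67 − 6 = 61; dropped labels = 2 × 61 = 122.
Actual frame index = 122195 − 122 = 122073.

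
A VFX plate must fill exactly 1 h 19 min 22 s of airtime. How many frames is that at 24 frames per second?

114288 frames

1 h 19 min 22 s = 4762 s.
Frames = 4762 × 24 = 114288.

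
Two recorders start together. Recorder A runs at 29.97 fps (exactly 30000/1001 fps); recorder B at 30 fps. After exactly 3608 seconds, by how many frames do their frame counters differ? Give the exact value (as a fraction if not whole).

9840/91 frames

A emits 30000/1001 × 3608 = 9840000/91 frames; B emits 30 × 3608 = 108240.
Difference = 9840/91 frames (≈ 108.1319); B is ahead of A.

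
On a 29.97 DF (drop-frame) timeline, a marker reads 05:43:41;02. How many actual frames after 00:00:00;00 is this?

618014

As if non-drop at 30 labels/s: (5 × 3600 + 43 × 60 + 41) × 30 + 2 = 618632.
Minute boundaries passed: 343; those not divisible by 10: 343 − 34 = 309; dropped labels = 2 × 309 = 618.
Actual frame index = 618632 − 618 = 618014.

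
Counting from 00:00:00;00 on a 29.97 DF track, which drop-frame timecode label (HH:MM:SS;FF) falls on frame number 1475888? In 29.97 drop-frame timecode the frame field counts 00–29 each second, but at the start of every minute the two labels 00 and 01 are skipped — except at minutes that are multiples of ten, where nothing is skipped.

13:40:45;14

Each 10-minute DF block holds 10 × 60 × 30 − 9 × 2 = 17982 frames. 1475888 ÷ 17982 → 82 full blocks, remainder 1364.
Within the partial block the first minute is 1800 frames and each further minute 1798, so 0 further minute boundaries passed. Total skipped labels = 18 × 82 + 2 × 0 = 1476.
Non-drop label index = 1475888 + 1476 = 1477364; at 30 labels/s that is 13:40:45:14, i.e. DF 13:40:45;14.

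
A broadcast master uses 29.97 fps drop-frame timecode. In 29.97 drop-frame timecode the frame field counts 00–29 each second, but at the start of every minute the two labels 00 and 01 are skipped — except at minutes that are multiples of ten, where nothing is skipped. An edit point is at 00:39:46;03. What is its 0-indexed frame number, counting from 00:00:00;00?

Complete 10-minute blocks: 3, each 17982 frames → 53946.
Remaining 9 whole minutes in the current block: 1800 + 8 × 1798 = 16184 frames.
Within the current minute: 46 × 30 + 3 − 2 = 1381 (labels ;00/;01 skipped at this minute). Total = 53946 + 16184 + 1381 = 71511.

71511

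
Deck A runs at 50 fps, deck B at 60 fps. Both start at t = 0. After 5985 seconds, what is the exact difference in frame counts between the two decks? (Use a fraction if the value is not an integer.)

59850 frames

A emits 50 × 5985 = 299250 frames; B emits 60 × 5985 = 359100.
Difference = 59850 frames; B is ahead of A.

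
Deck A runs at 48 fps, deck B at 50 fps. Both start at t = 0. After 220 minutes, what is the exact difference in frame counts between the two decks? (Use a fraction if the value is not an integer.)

26400 frames

220 min = 13200 s.
A emits 48 × 13200 = 633600 frames; B emits 50 × 13200 = 660000.
Difference = 26400 frames; B is ahead of A.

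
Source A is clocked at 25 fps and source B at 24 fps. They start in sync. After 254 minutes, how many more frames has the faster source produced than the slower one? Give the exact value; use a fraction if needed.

254 min = 15240 s.
A emits 25 × 15240 = 381000 frames; B emits 24 × 15240 = 365760.
Difference = 15240 frames; B is behind A.

15240 frames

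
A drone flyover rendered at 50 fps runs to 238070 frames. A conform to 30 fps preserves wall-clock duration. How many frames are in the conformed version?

Target frames = source frames × (target rate / source rate) = 238070 × (30)/(50) = 238070 × 3/5 = 142842.

142842 frames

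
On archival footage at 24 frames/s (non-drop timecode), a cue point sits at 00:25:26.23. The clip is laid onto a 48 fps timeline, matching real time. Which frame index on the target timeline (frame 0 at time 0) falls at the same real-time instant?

Source frame index: (0×3600 + 25×60 + 26) × 24 + 23 = 36647.
Real time: 36647 / (24) = 36647/24 s.
Target frame: (36647/24) × (48) = 73294.

frame 73294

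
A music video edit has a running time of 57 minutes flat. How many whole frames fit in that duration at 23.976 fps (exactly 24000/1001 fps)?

81998 frames

57 min = 3420 s.
Frames = 3420 × 24000/1001 = 82080000/1001 ≈ 81998.0020.
Complete frames: 81998.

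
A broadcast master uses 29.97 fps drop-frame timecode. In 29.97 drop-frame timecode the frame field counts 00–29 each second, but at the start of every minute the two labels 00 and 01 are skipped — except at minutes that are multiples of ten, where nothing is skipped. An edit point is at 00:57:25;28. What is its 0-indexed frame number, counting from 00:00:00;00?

Complete 10-minute blocks: 5, each 17982 frames → 89910.
Remaining 7 whole minutes in the current block: 1800 + 6 × 1798 = 12588 frames.
Within the current minute: 25 × 30 + 28 − 2 = 776 (labels ;00/;01 skipped at this minute). Total = 89910 + 12588 + 776 = 103274.

103274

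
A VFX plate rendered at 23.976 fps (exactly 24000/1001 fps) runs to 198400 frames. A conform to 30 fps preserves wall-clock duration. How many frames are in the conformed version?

248248 frames

Target frames = source frames × (target rate / source rate) = 198400 × (30)/(24000/1001) = 198400 × 1001/800 = 248248.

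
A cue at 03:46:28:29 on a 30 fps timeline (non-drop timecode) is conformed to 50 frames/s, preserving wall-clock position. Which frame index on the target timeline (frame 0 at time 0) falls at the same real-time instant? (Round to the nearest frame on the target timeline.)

Source frame index: (3×3600 + 46×60 + 28) × 30 + 29 = 407669.
Real time: 407669 / (30) = 407669/30 s.
Target frame: (407669/30) × (50) = 2038345/3 ≈ 679448.333 → 679448.

frame 679448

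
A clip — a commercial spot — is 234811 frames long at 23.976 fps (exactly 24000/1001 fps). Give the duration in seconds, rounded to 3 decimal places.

Running time = 234811 × 1001/24000 = 235045811/24000 s ≈ 9793.575 s.

9793.575 seconds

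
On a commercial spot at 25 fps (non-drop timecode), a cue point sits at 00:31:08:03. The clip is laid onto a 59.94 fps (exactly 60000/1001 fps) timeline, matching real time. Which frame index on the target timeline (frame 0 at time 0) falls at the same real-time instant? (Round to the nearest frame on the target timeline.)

frame 111975

Source frame index: (0×3600 + 31×60 + 8) × 25 + 3 = 46703.
Real time: 46703 / (25) = 46703/25 s.
Target frame: (46703/25) × (60000/1001) = 112087200/1001 ≈ 111975.225 → 111975.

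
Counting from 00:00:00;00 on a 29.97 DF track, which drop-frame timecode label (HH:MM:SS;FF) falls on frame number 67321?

00:37:26;09

Each 10-minute DF block holds 10 × 60 × 30 − 9 × 2 = 17982 frames. 67321 ÷ 17982 → 3 full blocks, remainder 13375.
Within the partial block the first minute is 1800 frames and each further minute 1798, so 7 further minute boundaries passed. Total skipped labels = 18 × 3 + 2 × 7 = 68.
Non-drop label index = 67321 + 68 = 67389; at 30 labels/s that is 00:37:26:09, i.e. DF 00:37:26;09.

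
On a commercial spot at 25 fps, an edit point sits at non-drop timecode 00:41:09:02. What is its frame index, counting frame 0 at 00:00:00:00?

Total seconds to the label: (0 × 3600 + 41 × 60 + 9) = 2469.
Frame index = 2469 × 25 + 2 = 61727.

frame 61727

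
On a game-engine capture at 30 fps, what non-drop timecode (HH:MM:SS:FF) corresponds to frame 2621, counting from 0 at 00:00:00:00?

2621 ÷ 30 = 87 full seconds, remainder 11 frames.
87 s = 0 h 1 min 27 s.
Timecode: 00:01:27:11.

00:01:27:11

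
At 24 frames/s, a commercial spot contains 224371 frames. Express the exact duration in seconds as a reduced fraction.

224371/24 seconds

Running time = 224371 ÷ (24) = 224371 × 1/24 = 224371/24 s.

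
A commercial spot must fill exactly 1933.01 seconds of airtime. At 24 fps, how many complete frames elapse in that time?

46392 frames

Frames = 1933.01 × 24 = 1159806/25 ≈ 46392.2400.
Complete frames: 46392.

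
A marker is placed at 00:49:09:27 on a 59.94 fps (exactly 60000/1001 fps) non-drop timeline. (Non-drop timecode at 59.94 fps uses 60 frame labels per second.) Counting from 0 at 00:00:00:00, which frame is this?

176967

Total seconds to the label: (0 × 3600 + 49 × 60 + 9) = 2949.
Frame index = 2949 × 60 + 27 = 176967.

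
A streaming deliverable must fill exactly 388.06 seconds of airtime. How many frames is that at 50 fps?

Frames = 388.06 × 50 = 19403.

19403 frames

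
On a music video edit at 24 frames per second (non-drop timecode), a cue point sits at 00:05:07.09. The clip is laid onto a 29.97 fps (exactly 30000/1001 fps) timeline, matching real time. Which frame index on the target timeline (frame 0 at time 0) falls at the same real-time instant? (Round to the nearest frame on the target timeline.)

frame 9212

Source frame index: (0×3600 + 5×60 + 7) × 24 + 9 = 7377.
Real time: 7377 / (24) = 2459/8 s.
Target frame: (2459/8) × (30000/1001) = 9221250/1001 ≈ 9212.038 → 9212.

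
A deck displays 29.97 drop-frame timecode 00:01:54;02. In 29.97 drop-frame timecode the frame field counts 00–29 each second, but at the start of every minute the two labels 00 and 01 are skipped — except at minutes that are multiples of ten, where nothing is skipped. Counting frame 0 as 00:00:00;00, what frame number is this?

3420

As if non-drop at 30 labels/s: (0 × 3600 + 1 × 60 + 54) × 30 + 2 = 3422.
Minute boundaries passed: 1; those not divisible by 10: 1 − 0 = 1; dropped labels = 2 × 1 = 2.
Actual frame index = 3422 − 2 = 3420.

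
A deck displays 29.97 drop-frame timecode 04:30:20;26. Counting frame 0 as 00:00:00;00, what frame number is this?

As if non-drop at 30 labels/s: (4 × 3600 + 30 × 60 + 20) × 30 + 26 = 486626.
Minute boundaries passed: 270; those not divisible by 10: 270 − 27 = 243; dropped labels = 2 × 243 = 486.
Actual frame index = 486626 − 486 = 486140.

486140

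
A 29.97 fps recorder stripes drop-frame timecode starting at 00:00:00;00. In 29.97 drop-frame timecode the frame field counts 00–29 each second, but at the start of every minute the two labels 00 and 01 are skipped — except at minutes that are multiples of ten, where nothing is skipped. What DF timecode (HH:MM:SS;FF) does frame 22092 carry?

Each 10-minute DF block holds 10 × 60 × 30 − 9 × 2 = 17982 frames. 22092 ÷ 17982 → 1 full block, remainder 4110.
Within the partial block the first minute is 1800 frames and each further minute 1798, so 2 further minute boundaries passed. Total skipped labels = 18 × 1 + 2 × 2 = 22.
Non-drop label index = 22092 + 22 = 22114; at 30 labels/s that is 00:12:17:04, i.e. DF 00:12:17;04.

00:12:17;04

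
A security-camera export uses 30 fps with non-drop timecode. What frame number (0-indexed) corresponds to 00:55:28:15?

Total seconds to the label: (0 × 3600 + 55 × 60 + 28) = 3328.
Frame index = 3328 × 30 + 15 = 99855.

frame 99855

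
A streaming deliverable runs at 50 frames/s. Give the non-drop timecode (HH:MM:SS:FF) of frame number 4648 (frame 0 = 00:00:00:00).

4648 ÷ 50 = 92 full seconds, remainder 48 frames.
92 s = 0 h 1 min 32 s.
Timecode: 00:01:32:48.

00:01:32:48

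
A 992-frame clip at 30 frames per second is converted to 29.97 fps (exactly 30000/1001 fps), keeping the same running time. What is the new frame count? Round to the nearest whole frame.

991 frames

Frames at target rate = 992 × (30000/1001) / (30) = 992000/1001 ≈ 991.009.
Nearest whole frame: 991.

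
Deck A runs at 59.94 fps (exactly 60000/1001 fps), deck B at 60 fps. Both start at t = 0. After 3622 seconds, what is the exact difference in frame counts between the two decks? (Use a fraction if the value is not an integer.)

A emits 60000/1001 × 3622 = 217320000/1001 frames; B emits 60 × 3622 = 217320.
Difference = 217320/1001 frames (≈ 217.1029); B is ahead of A.

217320/1001 frames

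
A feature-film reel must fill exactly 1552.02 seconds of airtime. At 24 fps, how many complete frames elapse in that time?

37248 frames

Frames = 1552.02 × 24 = 931212/25 ≈ 37248.4800.
Complete frames: 37248.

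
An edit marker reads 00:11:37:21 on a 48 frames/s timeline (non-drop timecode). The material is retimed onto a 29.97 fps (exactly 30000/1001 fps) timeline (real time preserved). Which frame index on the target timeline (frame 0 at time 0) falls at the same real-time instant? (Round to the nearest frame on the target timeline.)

Source frame index: (0×3600 + 11×60 + 37) × 48 + 21 = 33477.
Real time: 33477 / (48) = 11159/16 s.
Target frame: (11159/16) × (30000/1001) = 20923125/1001 ≈ 20902.223 → 20902.

frame 20902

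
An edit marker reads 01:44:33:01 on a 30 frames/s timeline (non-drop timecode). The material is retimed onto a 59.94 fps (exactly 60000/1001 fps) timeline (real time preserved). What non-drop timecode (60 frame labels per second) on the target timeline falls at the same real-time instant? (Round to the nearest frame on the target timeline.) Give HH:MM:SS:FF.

Source frame index: (1×3600 + 44×60 + 33) × 30 + 1 = 188191.
Real time: 188191 / (30) = 188191/30 s.
Target frame: (188191/30) × (60000/1001) = 376382000/1001 ≈ 376005.994 → 376006.
At 60 labels/s: frame 376006 → 01:44:26:46.

01:44:26:46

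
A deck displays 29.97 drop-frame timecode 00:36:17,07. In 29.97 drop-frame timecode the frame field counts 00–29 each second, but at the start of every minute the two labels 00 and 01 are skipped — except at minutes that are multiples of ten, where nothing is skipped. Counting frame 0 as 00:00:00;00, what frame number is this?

Complete 10-minute blocks: 3, each 17982 frames → 53946.
Remaining 6 whole minutes in the current block: 1800 + 5 × 1798 = 10790 frames.
Within the current minute: 17 × 30 + 7 − 2 = 515 (labels ;00/;01 skipped at this minute). Total = 53946 + 10790 + 515 = 65251.

65251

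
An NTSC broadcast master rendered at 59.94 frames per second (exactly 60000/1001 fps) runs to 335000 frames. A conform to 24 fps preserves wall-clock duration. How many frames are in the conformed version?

Target frames = source frames × (target rate / source rate) = 335000 × (24)/(60000/1001) = 335000 × 1001/2500 = 134134.

134134 frames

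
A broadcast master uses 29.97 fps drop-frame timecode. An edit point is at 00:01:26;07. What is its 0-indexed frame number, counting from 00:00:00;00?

2585

Complete 10-minute blocks: 0, each 17982 frames → 0.
Remaining 1 whole minute in the current block: 1800 + 0 × 1798 = 1800 frames.
Within the current minute: 26 × 30 + 7 − 2 = 785 (labels ;00/;01 skipped at this minute). Total = 0 + 1800 + 785 = 2585.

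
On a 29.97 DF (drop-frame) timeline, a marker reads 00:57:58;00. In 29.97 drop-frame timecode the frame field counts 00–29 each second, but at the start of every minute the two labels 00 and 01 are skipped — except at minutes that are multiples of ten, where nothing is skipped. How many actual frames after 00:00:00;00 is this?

Complete 10-minute blocks: 5, each 17982 frames → 89910.
Remaining 7 whole minutes in the current block: 1800 + 6 × 1798 = 12588 frames.
Within the current minute: 58 × 30 + 0 − 2 = 1738 (labels ;00/;01 skipped at this minute). Total = 89910 + 12588 + 1738 = 104236.

104236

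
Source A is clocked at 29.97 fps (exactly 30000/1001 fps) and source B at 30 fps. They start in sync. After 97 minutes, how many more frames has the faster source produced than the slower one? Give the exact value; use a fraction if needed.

174600/1001 frames

97 min = 5820 s.
A emits 30000/1001 × 5820 = 174600000/1001 frames; B emits 30 × 5820 = 174600.
Difference = 174600/1001 frames (≈ 174.4256); B is ahead of A.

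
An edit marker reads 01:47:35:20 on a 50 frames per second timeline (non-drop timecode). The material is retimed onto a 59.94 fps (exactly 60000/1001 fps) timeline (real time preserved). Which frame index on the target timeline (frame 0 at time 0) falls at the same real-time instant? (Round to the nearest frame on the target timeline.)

Source frame index: (1×3600 + 47×60 + 35) × 50 + 20 = 322770.
Real time: 322770 / (50) = 32277/5 s.
Target frame: (32277/5) × (60000/1001) = 55332000/143 ≈ 386937.063 → 386937.

frame 386937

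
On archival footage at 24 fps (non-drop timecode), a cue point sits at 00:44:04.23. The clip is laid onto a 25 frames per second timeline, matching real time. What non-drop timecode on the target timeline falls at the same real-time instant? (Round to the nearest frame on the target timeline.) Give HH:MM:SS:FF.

00:44:04:24

Source frame index: (0×3600 + 44×60 + 4) × 24 + 23 = 63479.
Real time: 63479 / (24) = 63479/24 s.
Target frame: (63479/24) × (25) = 1586975/24 ≈ 66123.958 → 66124.
At 25 labels/s: frame 66124 → 00:44:04:24.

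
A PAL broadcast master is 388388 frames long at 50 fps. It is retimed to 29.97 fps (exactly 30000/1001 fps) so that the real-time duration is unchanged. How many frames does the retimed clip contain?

Target frames = source frames × (target rate / source rate) = 388388 × (30000/1001)/(50) = 388388 × 600/1001 = 232800.

232800 frames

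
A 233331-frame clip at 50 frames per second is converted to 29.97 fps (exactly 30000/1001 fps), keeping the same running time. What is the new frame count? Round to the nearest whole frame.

Frames at target rate = 233331 × (30000/1001) / (50) = 19999800/143 ≈ 139858.741.
Nearest whole frame: 139859.

139859 frames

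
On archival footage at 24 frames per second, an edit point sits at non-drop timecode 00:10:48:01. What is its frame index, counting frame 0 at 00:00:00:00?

frame 15553

Total seconds to the label: (0 × 3600 + 10 × 60 + 48) = 648.
Frame index = 648 × 24 + 1 = 15553.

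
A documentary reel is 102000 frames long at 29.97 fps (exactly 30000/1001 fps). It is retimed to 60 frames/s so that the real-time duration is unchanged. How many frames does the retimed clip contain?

204204 frames

Target frames = source frames × (target rate / source rate) = 102000 × (60)/(30000/1001) = 102000 × 1001/500 = 204204.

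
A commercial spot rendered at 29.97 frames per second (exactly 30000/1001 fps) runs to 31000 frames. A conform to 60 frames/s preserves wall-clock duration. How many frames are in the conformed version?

Target frames = source frames × (target rate / source rate) = 31000 × (60)/(30000/1001) = 31000 × 1001/500 = 62062.

62062 frames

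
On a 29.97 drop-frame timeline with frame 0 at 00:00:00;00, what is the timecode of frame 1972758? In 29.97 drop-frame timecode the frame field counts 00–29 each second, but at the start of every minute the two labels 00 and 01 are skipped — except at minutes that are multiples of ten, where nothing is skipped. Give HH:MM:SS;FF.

18:17:04;14

Each 10-minute DF block holds 10 × 60 × 30 − 9 × 2 = 17982 frames. 1972758 ÷ 17982 → 109 full blocks, remainder 12720.
Within the partial block the first minute is 1800 frames and each further minute 1798, so 7 further minute boundaries passed. Total skipped labels = 18 × 109 + 2 × 7 = 1976.
Non-drop label index = 1972758 + 1976 = 1974734; at 30 labels/s that is 18:17:04:14, i.e. DF 18:17:04;14.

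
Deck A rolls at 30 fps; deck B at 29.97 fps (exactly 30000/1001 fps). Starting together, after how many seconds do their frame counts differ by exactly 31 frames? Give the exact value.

31031/30 seconds

The gap grows by |30000/1001 − 30| = 30/1001 frames per second.
Time for a 31-frame gap: 31 ÷ (30/1001) = 31031/30 s.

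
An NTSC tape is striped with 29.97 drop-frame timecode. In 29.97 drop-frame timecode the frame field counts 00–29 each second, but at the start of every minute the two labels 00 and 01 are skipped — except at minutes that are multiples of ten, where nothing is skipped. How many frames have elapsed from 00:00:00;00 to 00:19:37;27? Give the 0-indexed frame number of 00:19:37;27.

Complete 10-minute blocks: 1, each 17982 frames → 17982.
Remaining 9 whole minutes in the current block: 1800 + 8 × 1798 = 16184 frames.
Within the current minute: 37 × 30 + 27 − 2 = 1135 (labels ;00/;01 skipped at this minute). Total = 17982 + 16184 + 1135 = 35301.

35301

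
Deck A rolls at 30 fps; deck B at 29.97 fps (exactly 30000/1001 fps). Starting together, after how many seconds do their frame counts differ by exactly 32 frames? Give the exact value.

The gap grows by |30000/1001 − 30| = 30/1001 frames per second.
Time for a 32-frame gap: 32 ÷ (30/1001) = 16016/15 s.

16016/15 seconds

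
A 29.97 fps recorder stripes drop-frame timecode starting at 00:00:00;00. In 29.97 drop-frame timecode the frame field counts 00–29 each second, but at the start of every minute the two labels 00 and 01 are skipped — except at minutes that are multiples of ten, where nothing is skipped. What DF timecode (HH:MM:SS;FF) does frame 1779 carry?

Each 10-minute DF block holds 10 × 60 × 30 − 9 × 2 = 17982 frames. 1779 ÷ 17982 → 0 full blocks, remainder 1779.
Within the partial block the first minute is 1800 frames and each further minute 1798, so 0 further minute boundaries passed. Total skipped labels = 18 × 0 + 2 × 0 = 0.
Non-drop label index = 1779 + 0 = 1779; at 30 labels/s that is 00:00:59:09, i.e. DF 00:00:59;09.

00:00:59;09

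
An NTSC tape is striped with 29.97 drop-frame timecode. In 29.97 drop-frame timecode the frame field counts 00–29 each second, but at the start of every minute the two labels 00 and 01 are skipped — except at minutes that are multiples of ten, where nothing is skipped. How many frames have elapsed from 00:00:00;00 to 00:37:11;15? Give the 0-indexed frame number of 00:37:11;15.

66877

Complete 10-minute blocks: 3, each 17982 frames → 53946.
Remaining 7 whole minutes in the current block: 1800 + 6 × 1798 = 12588 frames.
Within the current minute: 11 × 30 + 15 − 2 = 343 (labels ;00/;01 skipped at this minute). Total = 53946 + 12588 + 343 = 66877.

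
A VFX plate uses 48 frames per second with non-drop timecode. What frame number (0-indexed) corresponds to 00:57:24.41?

165353

Total seconds to the label: (0 × 3600 + 57 × 60 + 24) = 3444.
Frame index = 3444 × 48 + 41 = 165353.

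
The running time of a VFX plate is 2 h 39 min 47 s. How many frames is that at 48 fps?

460176 frames

2 h 39 min 47 s = 9587 s.
Frames = 9587 × 48 = 460176.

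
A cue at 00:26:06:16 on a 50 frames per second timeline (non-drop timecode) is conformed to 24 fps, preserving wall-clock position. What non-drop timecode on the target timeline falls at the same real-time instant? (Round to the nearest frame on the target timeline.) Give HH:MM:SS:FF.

00:26:06:08

Source frame index: (0×3600 + 26×60 + 6) × 50 + 16 = 78316.
Real time: 78316 / (50) = 39158/25 s.
Target frame: (39158/25) × (24) = 939792/25 ≈ 37591.680 → 37592.
At 24 labels/s: frame 37592 → 00:26:06:08.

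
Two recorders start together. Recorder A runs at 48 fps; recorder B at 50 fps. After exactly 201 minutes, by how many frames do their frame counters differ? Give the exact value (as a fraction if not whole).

201 min = 12060 s.
A emits 48 × 12060 = 578880 frames; B emits 50 × 12060 = 603000.
Difference = 24120 frames; B is ahead of A.

24120 frames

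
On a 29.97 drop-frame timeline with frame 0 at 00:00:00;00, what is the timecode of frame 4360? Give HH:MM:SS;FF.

Each 10-minute DF block holds 10 × 60 × 30 − 9 × 2 = 17982 frames. 4360 ÷ 17982 → 0 full blocks, remainder 4360.
Within the partial block the first minute is 1800 frames and each further minute 1798, so 2 further minute boundaries passed. Total skipped labels = 18 × 0 + 2 × 2 = 4.
Non-drop label index = 4360 + 4 = 4364; at 30 labels/s that is 00:02:25:14, i.e. DF 00:02:25;14.

00:02:25;14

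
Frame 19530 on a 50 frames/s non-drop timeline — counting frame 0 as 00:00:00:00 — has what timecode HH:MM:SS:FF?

19530 ÷ 50 = 390 full seconds, remainder 30 frames.
390 s = 0 h 6 min 30 s.
Timecode: 00:06:30:30.

00:06:30:30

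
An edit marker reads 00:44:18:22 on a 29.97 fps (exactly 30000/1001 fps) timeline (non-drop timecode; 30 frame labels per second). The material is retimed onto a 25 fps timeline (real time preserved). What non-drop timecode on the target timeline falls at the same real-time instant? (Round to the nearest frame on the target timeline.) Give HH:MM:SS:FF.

00:44:21:10

Source frame index: (0×3600 + 44×60 + 18) × 30 + 22 = 79762.
Real time: 79762 / (30000/1001) = 39920881/15000 s.
Target frame: (39920881/15000) × (25) = 39920881/600 ≈ 66534.802 → 66535.
At 25 labels/s: frame 66535 → 00:44:21:10.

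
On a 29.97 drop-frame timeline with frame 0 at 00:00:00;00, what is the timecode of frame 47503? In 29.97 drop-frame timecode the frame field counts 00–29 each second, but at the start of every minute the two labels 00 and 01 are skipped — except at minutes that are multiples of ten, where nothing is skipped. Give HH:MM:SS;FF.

00:26:25;01

Each 10-minute DF block holds 10 × 60 × 30 − 9 × 2 = 17982 frames. 47503 ÷ 17982 → 2 full blocks, remainder 11539.
Within the partial block the first minute is 1800 frames and each further minute 1798, so 6 further minute boundaries passed. Total skipped labels = 18 × 2 + 2 × 6 = 48.
Non-drop label index = 47503 + 48 = 47551; at 30 labels/s that is 00:26:25:01, i.e. DF 00:26:25;01.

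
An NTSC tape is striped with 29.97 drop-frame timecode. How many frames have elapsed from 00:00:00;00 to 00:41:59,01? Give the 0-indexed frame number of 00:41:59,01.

Complete 10-minute blocks: 4, each 17982 frames → 71928.
Remaining 1 whole minute in the current block: 1800 + 0 × 1798 = 1800 frames.
Within the current minute: 59 × 30 + 1 − 2 = 1769 (labels ;00/;01 skipped at this minute). Total = 71928 + 1800 + 1769 = 75497.

75497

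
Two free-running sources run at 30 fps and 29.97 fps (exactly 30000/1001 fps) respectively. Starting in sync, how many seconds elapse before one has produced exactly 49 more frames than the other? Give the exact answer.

49049/30 seconds

The gap grows by |30000/1001 − 30| = 30/1001 frames per second.
Time for a 49-frame gap: 49 ÷ (30/1001) = 49049/30 s.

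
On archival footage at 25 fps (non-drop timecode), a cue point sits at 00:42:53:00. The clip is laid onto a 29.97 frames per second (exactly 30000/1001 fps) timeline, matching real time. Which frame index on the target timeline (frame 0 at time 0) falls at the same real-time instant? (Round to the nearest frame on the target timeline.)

Source frame index: (0×3600 + 42×60 + 53) × 25 + 0 = 64325.
Real time: 64325 / (25) = 2573 s.
Target frame: (2573) × (30000/1001) = 77190000/1001 ≈ 77112.887 → 77113.

frame 77113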